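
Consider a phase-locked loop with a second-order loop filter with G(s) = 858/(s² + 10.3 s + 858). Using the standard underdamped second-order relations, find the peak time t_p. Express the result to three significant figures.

t_p ≈ 0.109 s

Comparing the denominator to s² + 2ζω_n s + ω_n²: ω_n = √858 = 29.3 rad/s, and 2ζω_n = 10.3 so ζ = 10.3/(2·29.3) = 0.176.
ω_d = 29.3·√(1 − 0.176²) = 28.8 rad/s. Then t_p = π/ω_d = 0.109 s.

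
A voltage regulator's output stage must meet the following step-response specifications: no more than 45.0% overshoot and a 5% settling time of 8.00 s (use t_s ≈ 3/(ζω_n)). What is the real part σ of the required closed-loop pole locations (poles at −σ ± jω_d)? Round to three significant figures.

The settling-time spec alone fixes σ = ζω_n = 3/t_s = 3/8.00 = 0.375.
(Overshoot then fixes ζ = 0.246 and hence ω_d = σ·√(1−ζ²)/ζ = 1.48 rad/s.)

σ ≈ 0.375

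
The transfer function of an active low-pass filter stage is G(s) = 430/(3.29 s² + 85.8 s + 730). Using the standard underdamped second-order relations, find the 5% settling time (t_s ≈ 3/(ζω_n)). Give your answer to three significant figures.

Dividing through by 3.29: denominator becomes s² + 26.08 s + 221.9.
So ω_n = √221.9 = 14.9 rad/s and ζ = 26.08/(2·14.9) = 0.875.
t_s ≈ 3/(ζω_n) = 0.230 s.

t_s ≈ 0.230 s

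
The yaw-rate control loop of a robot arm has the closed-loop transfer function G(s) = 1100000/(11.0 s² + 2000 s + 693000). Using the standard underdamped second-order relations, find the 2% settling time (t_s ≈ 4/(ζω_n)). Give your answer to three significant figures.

Dividing through by 11.0: denominator becomes s² + 181.8 s + 63000.
So ω_n = √63000 = 251 rad/s and ζ = 181.8/(2·251) = 0.362.
t_s ≈ 4/(ζω_n) = 0.0440 s.

t_s ≈ 0.0440 s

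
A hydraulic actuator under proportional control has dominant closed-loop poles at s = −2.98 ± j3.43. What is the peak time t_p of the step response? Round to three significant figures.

t_p ≈ 0.916 s

t_p = π/ω_d with ω_d = 3.43 (the imaginary part), so t_p = 0.916 s.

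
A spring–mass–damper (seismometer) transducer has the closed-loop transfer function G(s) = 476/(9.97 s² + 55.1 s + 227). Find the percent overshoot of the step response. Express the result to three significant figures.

Dividing through by 9.97: denominator becomes s² + 5.527 s + 22.77.
So ω_n = √22.77 = 4.77 rad/s and ζ = 5.527/(2·4.77) = 0.579.
Overshoot: exp(−π·0.579/√(1−0.579²)) = 0.107, i.e. 10.7%.

%OS ≈ 10.7%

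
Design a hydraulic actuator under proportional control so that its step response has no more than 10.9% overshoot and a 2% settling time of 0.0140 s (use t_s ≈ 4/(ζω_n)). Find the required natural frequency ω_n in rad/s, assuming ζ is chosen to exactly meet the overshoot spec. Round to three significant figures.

From %OS = 100·exp(−πζ/√(1−ζ²)), invert to get ζ = −ln(OS)/√(π² + ln²(OS)) with OS = 0.109.
−ln 0.109 = 2.216, so ζ = 2.216/√(π² + 4.912) = 0.576.
From t_s ≈ 4/(ζω_n): ω_n = 4/(ζ·t_s) = 4/(0.576·0.0140) = 496 rad/s.

ω_n ≈ 496 rad/s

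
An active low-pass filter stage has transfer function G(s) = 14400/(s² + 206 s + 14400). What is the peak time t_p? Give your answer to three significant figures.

Matching coefficients with s² + 2ζω_n s + ω_n² gives ω_n² = 14400 ⇒ ω_n = 120 rad/s, and ζ = 206/(2ω_n) = 0.858.
The damped frequency ω_d = ω_n√(1−ζ²) = 61.6 rad/s. Then t_p = π/ω_d = 0.0510 s.

t_p ≈ 0.0510 s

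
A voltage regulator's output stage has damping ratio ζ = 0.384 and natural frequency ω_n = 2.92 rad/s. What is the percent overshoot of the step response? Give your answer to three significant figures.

%OS ≈ 27.1%

For an underdamped second-order system, %OS = 100·exp(−πζ/√(1−ζ²)).
πζ/√(1−ζ²) = π·0.384/√(1−0.147) = 1.307, so %OS = 100·e^(−1.307) = 27.1%.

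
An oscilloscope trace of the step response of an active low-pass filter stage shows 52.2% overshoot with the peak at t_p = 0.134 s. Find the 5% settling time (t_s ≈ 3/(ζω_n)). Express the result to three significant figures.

t_s ≈ 0.618 s

ζ from %OS: ζ = |ln 0.522|/√(π²+ln²0.522) = 0.203.
From t_p = π/ω_d, ω_d = π/0.134 = 23.4 rad/s, so ω_n = ω_d/√(1−ζ²) = 23.9 rad/s.
t_s ≈ 3/(ζω_n) = 3/(0.203·23.9) = 0.618 s.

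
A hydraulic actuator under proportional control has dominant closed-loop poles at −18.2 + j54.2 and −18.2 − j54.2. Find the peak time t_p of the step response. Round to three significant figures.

t_p ≈ 0.0580 s

t_p = π/ω_d with ω_d = 54.2 (the imaginary part), so t_p = 0.0580 s.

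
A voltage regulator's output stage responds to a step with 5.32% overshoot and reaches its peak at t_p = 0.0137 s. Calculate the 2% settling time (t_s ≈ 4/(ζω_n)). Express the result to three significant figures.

ζ from %OS: ζ = |ln 0.0532|/√(π²+ln²0.0532) = 0.683.
From t_p = π/ω_d, ω_d = π/0.0137 = 229 rad/s, so ω_n = ω_d/√(1−ζ²) = 314 rad/s.
t_s ≈ 4/(ζω_n) = 4/(0.683·314) = 0.0187 s.

t_s ≈ 0.0187 s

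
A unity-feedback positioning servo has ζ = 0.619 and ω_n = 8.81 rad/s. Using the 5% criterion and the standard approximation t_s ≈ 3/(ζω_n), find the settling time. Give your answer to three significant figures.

t_s ≈ 0.550 s

t_s ≈ 3/(ζω_n) = 3/(0.619 × 8.81) = 0.550 s.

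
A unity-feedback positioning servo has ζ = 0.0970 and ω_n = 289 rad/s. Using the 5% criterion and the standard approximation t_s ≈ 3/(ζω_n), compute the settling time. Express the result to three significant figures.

t_s ≈ 3/(ζω_n) = 3/(0.0970 × 289) = 0.107 s.

t_s ≈ 0.107 s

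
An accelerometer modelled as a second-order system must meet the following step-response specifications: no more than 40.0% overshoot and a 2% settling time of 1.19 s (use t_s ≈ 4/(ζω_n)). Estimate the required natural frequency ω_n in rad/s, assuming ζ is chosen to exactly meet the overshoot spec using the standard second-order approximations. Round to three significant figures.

Inverting the overshoot relation: ζ = |ln 0.400|/√(π² + ln²0.400) = 0.280.
Then ω_n = 4/(ζ t_s) = 4/(0.280 × 1.19) = 12.0 rad/s.

ω_n ≈ 12.0 rad/s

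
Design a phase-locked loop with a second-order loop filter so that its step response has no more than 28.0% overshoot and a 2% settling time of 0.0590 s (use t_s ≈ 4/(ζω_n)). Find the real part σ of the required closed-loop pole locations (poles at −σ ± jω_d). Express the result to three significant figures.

σ ≈ 67.8

The settling-time spec alone fixes σ = ζω_n = 4/t_s = 4/0.0590 = 67.8.
(Overshoot then fixes ζ = 0.376 and hence ω_d = σ·√(1−ζ²)/ζ = 167 rad/s.)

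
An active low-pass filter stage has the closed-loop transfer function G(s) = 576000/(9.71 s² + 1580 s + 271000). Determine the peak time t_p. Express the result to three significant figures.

t_p ≈ 0.0215 s

Dividing through by 9.71: denominator becomes s² + 162.7 s + 27910.
So ω_n = √27910 = 167 rad/s and ζ = 162.7/(2·167) = 0.487.
The damped frequency ω_d = ω_n√(1−ζ²) = 146 rad/s. t_p = π/ω_d = 0.0215 s.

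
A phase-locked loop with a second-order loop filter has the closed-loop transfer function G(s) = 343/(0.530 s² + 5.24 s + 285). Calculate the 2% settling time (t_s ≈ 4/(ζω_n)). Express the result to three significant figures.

t_s ≈ 0.809 s

Dividing through by 0.530: denominator becomes s² + 9.887 s + 537.7.
So ω_n = √537.7 = 23.2 rad/s and ζ = 9.887/(2·23.2) = 0.213.
t_s ≈ 4/(ζω_n) = 0.809 s.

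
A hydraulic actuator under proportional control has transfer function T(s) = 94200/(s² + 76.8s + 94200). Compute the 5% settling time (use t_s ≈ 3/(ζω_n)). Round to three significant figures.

t_s ≈ 0.0781 s

Matching coefficients with s² + 2ζω_n s + ω_n² gives ω_n² = 94200 ⇒ ω_n = 307 rad/s, and ζ = 76.8/(2ω_n) = 0.125.
t_s ≈ 3/(ζω_n) = 3/(0.125·307) = 0.0781 s.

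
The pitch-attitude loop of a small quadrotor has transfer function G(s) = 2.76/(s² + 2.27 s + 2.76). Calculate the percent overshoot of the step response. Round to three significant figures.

%OS ≈ 5.29%

ω_n = √2.76 = 1.66 rad/s; ζ = 2.27/(2·1.66) = 0.683.
%OS = 100 e^{−πζ/√(1−ζ²)} with ζ = 0.683 gives 5.29%.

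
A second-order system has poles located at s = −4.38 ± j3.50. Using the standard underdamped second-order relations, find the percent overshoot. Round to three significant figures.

|pole| = ω_n = √(4.38² + 3.50²) = 5.61 rad/s; ζ = cos θ = σ/ω_n = 0.781.
%OS = 100 e^{−πζ/√(1−ζ²)} with ζ = 0.781 gives 1.96%.

%OS ≈ 1.96%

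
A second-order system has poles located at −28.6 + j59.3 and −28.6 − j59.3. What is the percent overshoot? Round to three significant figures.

%OS ≈ 22.0%

With σ = 28.6, ω_d = 59.3: ω_n = √(σ²+ω_d²) = 65.8 rad/s, ζ = σ/ω_n = 0.434.
Overshoot: exp(−π·0.434/√(1−0.434²)) = 0.220, i.e. 22.0%.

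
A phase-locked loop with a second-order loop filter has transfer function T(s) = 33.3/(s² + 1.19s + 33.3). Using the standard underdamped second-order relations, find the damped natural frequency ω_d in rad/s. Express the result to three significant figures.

ω_d ≈ 5.74 rad/s

Comparing the denominator to s² + 2ζω_n s + ω_n²: ω_n = √33.3 = 5.77 rad/s, and 2ζω_n = 1.19 so ζ = 1.19/(2·5.77) = 0.103.
ω_d = 5.77·√(1 − 0.103²) = 5.74 rad/s.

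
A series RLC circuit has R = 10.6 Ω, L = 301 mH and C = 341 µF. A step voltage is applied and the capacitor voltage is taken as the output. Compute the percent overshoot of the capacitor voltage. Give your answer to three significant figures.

%OS ≈ 56.6%

For a series RLC circuit (capacitor voltage as output), ω_n = 1/√(LC) = 1/√(301 mH · 341 µF) = 98.7 rad/s.
ζ = (R/2)·√(C/L) = (10.6/2)·√(341 µF/301 mH) = 0.178.
Overshoot: exp(−π·0.178/√(1−0.178²)) = 0.566, i.e. 56.6%.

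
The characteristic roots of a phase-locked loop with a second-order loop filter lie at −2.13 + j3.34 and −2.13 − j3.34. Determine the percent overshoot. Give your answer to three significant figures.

The poles are at −σ ± jω_d with σ = 2.13 and ω_d = 3.34, so ω_n = √(σ²+ω_d²) = 3.96 rad/s and ζ = σ/ω_n = 0.538.
Overshoot: exp(−π·0.538/√(1−0.538²)) = 0.135, i.e. 13.5%.

%OS ≈ 13.5%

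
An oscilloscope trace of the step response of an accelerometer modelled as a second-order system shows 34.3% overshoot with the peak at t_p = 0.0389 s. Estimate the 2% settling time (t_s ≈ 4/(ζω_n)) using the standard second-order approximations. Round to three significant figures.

t_s ≈ 0.145 s

From the overshoot, ζ = −ln(OS)/√(π²+ln²(OS)) = 0.322.
t_p = π/ω_d ⇒ ω_d = 80.8 rad/s; then ω_n = ω_d/√(1−ζ²) = 85.3 rad/s.
t_s ≈ 4/(ζω_n) = 4/(0.322·85.3) = 0.145 s.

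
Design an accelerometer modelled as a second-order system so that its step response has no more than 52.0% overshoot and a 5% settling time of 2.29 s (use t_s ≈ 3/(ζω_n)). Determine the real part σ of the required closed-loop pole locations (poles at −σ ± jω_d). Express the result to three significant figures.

σ ≈ 1.31

The settling-time spec alone fixes σ = ζω_n = 3/t_s = 3/2.29 = 1.31.
(Overshoot then fixes ζ = 0.204 and hence ω_d = σ·√(1−ζ²)/ζ = 6.29 rad/s.)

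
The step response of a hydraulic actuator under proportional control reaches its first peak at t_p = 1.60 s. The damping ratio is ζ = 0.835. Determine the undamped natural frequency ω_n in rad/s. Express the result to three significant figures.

Peak time t_p = π/ω_d, so ω_d = π/t_p = π/1.60 = 1.96 rad/s.
ω_n = ω_d/√(1−ζ²) = 1.96/√0.303 = 3.57 rad/s.

ω_n ≈ 3.57 rad/s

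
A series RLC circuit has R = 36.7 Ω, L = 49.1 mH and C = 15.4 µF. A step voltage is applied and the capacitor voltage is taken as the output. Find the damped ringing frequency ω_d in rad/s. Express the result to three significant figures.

For a series RLC circuit (capacitor voltage as output), ω_n = 1/√(LC) = 1/√(49.1 mH · 15.4 µF) = 1150 rad/s.
ζ = (R/2)·√(C/L) = (36.7/2)·√(15.4 µF/49.1 mH) = 0.325.
ω_d = 1150·√(1 − 0.325²) = 1090 rad/s.

ω_d ≈ 1090 rad/s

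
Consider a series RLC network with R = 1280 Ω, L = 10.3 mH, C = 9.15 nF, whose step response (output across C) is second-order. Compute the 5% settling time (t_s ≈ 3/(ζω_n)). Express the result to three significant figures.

For a series RLC circuit (capacitor voltage as output), ω_n = 1/√(LC) = 1/√(10.3 mH · 9.15 nF) = 103000 rad/s.
ζ = (R/2)·√(C/L) = (1280/2)·√(9.15 nF/10.3 mH) = 0.603.
t_s ≈ 3/(ζω_n) = 0.0000483 s.

t_s ≈ 0.0000483 s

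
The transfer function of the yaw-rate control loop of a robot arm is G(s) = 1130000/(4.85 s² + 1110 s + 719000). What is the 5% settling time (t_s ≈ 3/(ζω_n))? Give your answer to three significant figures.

Dividing through by 4.85: denominator becomes s² + 228.9 s + 148200.
So ω_n = √148200 = 385 rad/s and ζ = 228.9/(2·385) = 0.297.
t_s ≈ 3/(ζω_n) = 0.0262 s.

t_s ≈ 0.0262 s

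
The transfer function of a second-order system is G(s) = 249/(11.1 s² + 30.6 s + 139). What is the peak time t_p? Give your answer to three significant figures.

t_p ≈ 0.964 s

Dividing through by 11.1: denominator becomes s² + 2.757 s + 12.52.
So ω_n = √12.52 = 3.54 rad/s and ζ = 2.757/(2·3.54) = 0.390.
ω_d = ω_n√(1−ζ²) = 3.26 rad/s. t_p = π/ω_d = 0.964 s.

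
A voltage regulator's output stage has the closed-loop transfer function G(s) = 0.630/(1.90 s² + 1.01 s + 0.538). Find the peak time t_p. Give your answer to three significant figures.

t_p ≈ 6.81 s

Dividing through by 1.90: denominator becomes s² + 0.5316 s + 0.2832.
So ω_n = √0.2832 = 0.532 rad/s and ζ = 0.5316/(2·0.532) = 0.499.
ω_d = 0.532·√(1 − 0.499²) = 0.461 rad/s. t_p = π/ω_d = 6.81 s.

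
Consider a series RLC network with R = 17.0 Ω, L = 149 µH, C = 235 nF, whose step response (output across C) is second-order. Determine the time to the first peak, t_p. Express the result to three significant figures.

t_p ≈ 0.0000197 s

For a series RLC circuit (capacitor voltage as output), ω_n = 1/√(LC) = 1/√(149 µH · 235 nF) = 169000 rad/s.
ζ = (R/2)·√(C/L) = (17.0/2)·√(235 nF/149 µH) = 0.338.
ω_d = ω_n√(1−ζ²) = 159000 rad/s. t_p = π/ω_d = 0.0000197 s.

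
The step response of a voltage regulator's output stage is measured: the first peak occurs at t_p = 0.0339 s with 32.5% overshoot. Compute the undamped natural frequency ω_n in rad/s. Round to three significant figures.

ω_n ≈ 98.4 rad/s

The overshoot fixes ζ = −ln(OS)/√(π²+ln²(OS)) = 0.337.
t_p = π/ω_d ⇒ ω_d = 92.7 rad/s; then ω_n = ω_d/√(1−ζ²) = 98.4 rad/s.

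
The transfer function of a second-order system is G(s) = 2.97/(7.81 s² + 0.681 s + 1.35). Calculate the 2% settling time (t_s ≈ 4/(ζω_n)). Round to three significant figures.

t_s ≈ 91.7 s

Dividing through by 7.81: denominator becomes s² + 0.08720 s + 0.1729.
So ω_n = √0.1729 = 0.416 rad/s and ζ = 0.08720/(2·0.416) = 0.105.
t_s ≈ 4/(ζω_n) = 91.7 s.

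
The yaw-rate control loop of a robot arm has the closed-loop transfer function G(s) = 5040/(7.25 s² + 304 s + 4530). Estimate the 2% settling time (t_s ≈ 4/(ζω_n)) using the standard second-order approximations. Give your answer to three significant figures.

t_s ≈ 0.191 s

Dividing through by 7.25: denominator becomes s² + 41.93 s + 624.8.
So ω_n = √624.8 = 25.0 rad/s and ζ = 41.93/(2·25.0) = 0.839.
t_s ≈ 4/(ζω_n) = 0.191 s.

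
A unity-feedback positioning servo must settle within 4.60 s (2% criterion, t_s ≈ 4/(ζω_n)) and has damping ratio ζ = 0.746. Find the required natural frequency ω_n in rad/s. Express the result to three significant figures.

Rearranging t_s ≈ 4/(ζω_n) gives ω_n = 4/(ζ·t_s) = 4/(0.746 × 4.60) = 1.17 rad/s.

ω_n ≈ 1.17 rad/s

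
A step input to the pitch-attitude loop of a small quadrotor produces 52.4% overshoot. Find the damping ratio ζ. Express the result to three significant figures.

ζ ≈ 0.201

Inverting the overshoot relation: ζ = |ln 0.524|/√(π² + ln²0.524) = 0.201.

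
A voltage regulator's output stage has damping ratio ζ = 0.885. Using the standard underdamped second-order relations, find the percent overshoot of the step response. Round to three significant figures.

%OS ≈ 0.255%

For an underdamped second-order system, %OS = 100·exp(−πζ/√(1−ζ²)).
πζ/√(1−ζ²) = π·0.885/√(1−0.783) = 5.972, so %OS = 100·e^(−5.972) = 0.255%.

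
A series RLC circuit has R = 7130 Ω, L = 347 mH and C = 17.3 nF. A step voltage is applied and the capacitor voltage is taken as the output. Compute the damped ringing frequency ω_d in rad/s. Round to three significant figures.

For a series RLC circuit (capacitor voltage as output), ω_n = 1/√(LC) = 1/√(347 mH · 17.3 nF) = 12900 rad/s.
ζ = (R/2)·√(C/L) = (7130/2)·√(17.3 nF/347 mH) = 0.796.
ω_d = 12900·√(1 − 0.796²) = 7810 rad/s.

ω_d ≈ 7810 rad/s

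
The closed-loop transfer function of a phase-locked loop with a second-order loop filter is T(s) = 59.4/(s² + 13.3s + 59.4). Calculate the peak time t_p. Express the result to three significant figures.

t_p ≈ 0.806 s

Matching coefficients with s² + 2ζω_n s + ω_n² gives ω_n² = 59.4 ⇒ ω_n = 7.71 rad/s, and ζ = 13.3/(2ω_n) = 0.863.
The damped frequency ω_d = ω_n√(1−ζ²) = 3.90 rad/s. Then t_p = π/ω_d = 0.806 s.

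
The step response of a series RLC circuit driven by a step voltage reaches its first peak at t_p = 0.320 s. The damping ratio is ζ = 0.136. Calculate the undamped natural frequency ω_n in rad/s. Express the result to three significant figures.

ω_n ≈ 9.91 rad/s

Peak time t_p = π/ω_d, so ω_d = π/t_p = π/0.320 = 9.82 rad/s.
ω_n = ω_d/√(1−ζ²) = 9.82/√0.982 = 9.91 rad/s.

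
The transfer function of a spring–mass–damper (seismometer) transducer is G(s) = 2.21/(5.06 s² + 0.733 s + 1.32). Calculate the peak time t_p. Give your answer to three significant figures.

t_p ≈ 6.21 s

Dividing through by 5.06: denominator becomes s² + 0.1449 s + 0.2609.
So ω_n = √0.2609 = 0.511 rad/s and ζ = 0.1449/(2·0.511) = 0.142.
ω_d = 0.511·√(1 − 0.142²) = 0.506 rad/s. t_p = π/ω_d = 6.21 s.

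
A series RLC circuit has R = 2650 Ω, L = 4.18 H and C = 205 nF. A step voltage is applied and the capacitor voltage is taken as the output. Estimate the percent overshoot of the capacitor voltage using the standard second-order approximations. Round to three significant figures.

For a series RLC circuit (capacitor voltage as output), ω_n = 1/√(LC) = 1/√(4.18 H · 205 nF) = 1080 rad/s.
ζ = (R/2)·√(C/L) = (2650/2)·√(205 nF/4.18 H) = 0.293.
%OS = 100 e^{−πζ/√(1−ζ²)} with ζ = 0.293 gives 38.1%.

%OS ≈ 38.1%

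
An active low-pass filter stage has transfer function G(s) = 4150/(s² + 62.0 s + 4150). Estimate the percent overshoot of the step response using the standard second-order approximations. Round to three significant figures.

%OS ≈ 17.8%

Matching coefficients with s² + 2ζω_n s + ω_n² gives ω_n² = 4150 ⇒ ω_n = 64.4 rad/s, and ζ = 62.0/(2ω_n) = 0.481.
Overshoot: exp(−π·0.481/√(1−0.481²)) = 0.178, i.e. 17.8%.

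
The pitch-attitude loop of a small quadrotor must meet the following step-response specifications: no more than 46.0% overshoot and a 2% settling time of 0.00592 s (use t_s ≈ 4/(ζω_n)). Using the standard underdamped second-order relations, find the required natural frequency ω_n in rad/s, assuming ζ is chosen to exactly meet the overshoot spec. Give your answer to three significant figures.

From %OS = 100·exp(−πζ/√(1−ζ²)), invert to get ζ = −ln(OS)/√(π² + ln²(OS)) with OS = 0.460.
−ln 0.460 = 0.7765, so ζ = 0.7765/√(π² + 0.6030) = 0.240.
From t_s ≈ 4/(ζω_n): ω_n = 4/(ζ·t_s) = 4/(0.240·0.00592) = 2820 rad/s.

ω_n ≈ 2820 rad/s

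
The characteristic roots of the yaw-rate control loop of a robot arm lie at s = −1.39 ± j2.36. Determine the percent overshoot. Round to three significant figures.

With σ = 1.39, ω_d = 2.36: ω_n = √(σ²+ω_d²) = 2.74 rad/s, ζ = σ/ω_n = 0.507.
%OS = 100 e^{−πζ/√(1−ζ²)} with ζ = 0.507 gives 15.7%.

%OS ≈ 15.7%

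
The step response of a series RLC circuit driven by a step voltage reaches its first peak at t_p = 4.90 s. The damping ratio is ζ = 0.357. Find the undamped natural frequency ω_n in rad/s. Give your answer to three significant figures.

ω_n ≈ 0.686 rad/s

Peak time t_p = π/ω_d, so ω_d = π/t_p = π/4.90 = 0.641 rad/s.
ω_n = ω_d/√(1−ζ²) = 0.641/√0.873 = 0.686 rad/s.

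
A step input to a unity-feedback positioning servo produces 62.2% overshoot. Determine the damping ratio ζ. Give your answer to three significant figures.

ζ ≈ 0.149

Inverting the overshoot relation: ζ = |ln 0.622|/√(π² + ln²0.622) = 0.149.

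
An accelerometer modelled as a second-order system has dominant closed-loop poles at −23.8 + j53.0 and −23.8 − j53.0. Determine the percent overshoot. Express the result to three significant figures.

With σ = 23.8, ω_d = 53.0: ω_n = √(σ²+ω_d²) = 58.1 rad/s, ζ = σ/ω_n = 0.410.
Overshoot: exp(−π·0.410/√(1−0.410²)) = 0.244, i.e. 24.4%.

%OS ≈ 24.4%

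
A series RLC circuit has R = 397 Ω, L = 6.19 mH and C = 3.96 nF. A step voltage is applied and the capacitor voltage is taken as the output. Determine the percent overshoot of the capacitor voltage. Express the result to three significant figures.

For a series RLC circuit (capacitor voltage as output), ω_n = 1/√(LC) = 1/√(6.19 mH · 3.96 nF) = 202000 rad/s.
ζ = (R/2)·√(C/L) = (397/2)·√(3.96 nF/6.19 mH) = 0.159.
%OS = 100 e^{−πζ/√(1−ζ²)} with ζ = 0.159 gives 60.3%.

%OS ≈ 60.3%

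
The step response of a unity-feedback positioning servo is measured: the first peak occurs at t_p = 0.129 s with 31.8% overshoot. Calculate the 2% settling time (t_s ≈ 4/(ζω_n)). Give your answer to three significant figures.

The overshoot fixes ζ = −ln(OS)/√(π²+ln²(OS)) = 0.343.
t_p = π/ω_d ⇒ ω_d = 24.4 rad/s; then ω_n = ω_d/√(1−ζ²) = 25.9 rad/s.
t_s ≈ 4/(ζω_n) = 4/(0.343·25.9) = 0.450 s.

t_s ≈ 0.450 s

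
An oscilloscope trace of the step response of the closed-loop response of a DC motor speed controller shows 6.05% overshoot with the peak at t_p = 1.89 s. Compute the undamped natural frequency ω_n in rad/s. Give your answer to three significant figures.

The overshoot fixes ζ = −ln(OS)/√(π²+ln²(OS)) = 0.666.
t_p = π/ω_d ⇒ ω_d = 1.66 rad/s; then ω_n = ω_d/√(1−ζ²) = 2.23 rad/s.

ω_n ≈ 2.23 rad/s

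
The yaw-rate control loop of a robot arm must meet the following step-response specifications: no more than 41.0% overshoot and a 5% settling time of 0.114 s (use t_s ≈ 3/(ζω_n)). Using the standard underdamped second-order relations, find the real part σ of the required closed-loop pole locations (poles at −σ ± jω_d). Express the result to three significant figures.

σ ≈ 26.3

The settling-time spec alone fixes σ = ζω_n = 3/t_s = 3/0.114 = 26.3.
(Overshoot then fixes ζ = 0.273 and hence ω_d = σ·√(1−ζ²)/ζ = 92.7 rad/s.)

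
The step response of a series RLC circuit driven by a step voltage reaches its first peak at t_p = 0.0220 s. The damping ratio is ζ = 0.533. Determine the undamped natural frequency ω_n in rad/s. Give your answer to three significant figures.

ω_n ≈ 169 rad/s

Peak time t_p = π/ω_d, so ω_d = π/t_p = π/0.0220 = 143 rad/s.
ω_n = ω_d/√(1−ζ²) = 143/√0.716 = 169 rad/s.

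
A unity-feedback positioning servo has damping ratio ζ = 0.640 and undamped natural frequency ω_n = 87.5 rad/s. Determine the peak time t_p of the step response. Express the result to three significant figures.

t_p ≈ 0.0467 s

The damped frequency is ω_d = ω_n√(1−ζ²) = 87.5·√(1−0.410) = 67.2 rad/s.
Peak time t_p = π/ω_d = π/67.2 = 0.0467 s.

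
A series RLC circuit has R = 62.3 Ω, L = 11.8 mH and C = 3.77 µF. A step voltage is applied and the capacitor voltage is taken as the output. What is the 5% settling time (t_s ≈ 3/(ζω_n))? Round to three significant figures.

t_s ≈ 0.00114 s

For a series RLC circuit (capacitor voltage as output), ω_n = 1/√(LC) = 1/√(11.8 mH · 3.77 µF) = 4740 rad/s.
ζ = (R/2)·√(C/L) = (62.3/2)·√(3.77 µF/11.8 mH) = 0.557.
t_s ≈ 3/(ζω_n) = 0.00114 s.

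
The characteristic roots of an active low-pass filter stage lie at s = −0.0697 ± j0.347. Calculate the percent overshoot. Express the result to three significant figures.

|pole| = ω_n = √(0.0697² + 0.347²) = 0.354 rad/s; ζ = cos θ = σ/ω_n = 0.197.
%OS = 100 e^{−πζ/√(1−ζ²)} with ζ = 0.197 gives 53.2%.

%OS ≈ 53.2%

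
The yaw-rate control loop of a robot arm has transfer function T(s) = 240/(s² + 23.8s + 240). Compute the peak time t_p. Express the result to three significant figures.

Matching coefficients with s² + 2ζω_n s + ω_n² gives ω_n² = 240 ⇒ ω_n = 15.5 rad/s, and ζ = 23.8/(2ω_n) = 0.768.
ω_d = ω_n√(1−ζ²) = 9.92 rad/s. Then t_p = π/ω_d = 0.317 s.

t_p ≈ 0.317 s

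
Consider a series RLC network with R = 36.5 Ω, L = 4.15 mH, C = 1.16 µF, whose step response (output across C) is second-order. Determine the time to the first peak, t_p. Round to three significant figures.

For a series RLC circuit (capacitor voltage as output), ω_n = 1/√(LC) = 1/√(4.15 mH · 1.16 µF) = 14400 rad/s.
ζ = (R/2)·√(C/L) = (36.5/2)·√(1.16 µF/4.15 mH) = 0.305.
ω_d = 14400·√(1 − 0.305²) = 13700 rad/s. t_p = π/ω_d = 0.000229 s.

t_p ≈ 0.000229 s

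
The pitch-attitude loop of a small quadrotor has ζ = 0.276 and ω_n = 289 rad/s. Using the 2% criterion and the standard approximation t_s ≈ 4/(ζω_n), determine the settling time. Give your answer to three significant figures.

t_s ≈ 4/(ζω_n) = 4/(0.276 × 289) = 0.0501 s.

t_s ≈ 0.0501 s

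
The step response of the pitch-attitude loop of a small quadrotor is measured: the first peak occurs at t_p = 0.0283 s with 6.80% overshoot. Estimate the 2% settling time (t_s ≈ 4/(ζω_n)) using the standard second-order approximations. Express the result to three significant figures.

t_s ≈ 0.0421 s

ζ from %OS: ζ = |ln 0.0680|/√(π²+ln²0.0680) = 0.650.
t_p = π/ω_d ⇒ ω_d = 111 rad/s; then ω_n = ω_d/√(1−ζ²) = 146 rad/s.
t_s ≈ 4/(ζω_n) = 4/(0.650·146) = 0.0421 s.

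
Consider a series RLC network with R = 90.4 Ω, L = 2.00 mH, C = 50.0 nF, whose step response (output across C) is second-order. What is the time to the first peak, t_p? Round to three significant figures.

For a series RLC circuit (capacitor voltage as output), ω_n = 1/√(LC) = 1/√(2.00 mH · 50.0 nF) = 100000 rad/s.
ζ = (R/2)·√(C/L) = (90.4/2)·√(50.0 nF/2.00 mH) = 0.226.
ω_d = 100000·√(1 − 0.226²) = 97400 rad/s. t_p = π/ω_d = 0.0000323 s.

t_p ≈ 0.0000323 s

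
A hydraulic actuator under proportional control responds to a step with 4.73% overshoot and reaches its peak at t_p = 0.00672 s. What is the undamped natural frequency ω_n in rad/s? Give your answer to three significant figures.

ω_n ≈ 652 rad/s

ζ from %OS: ζ = |ln 0.0473|/√(π²+ln²0.0473) = 0.697.
From t_p = π/ω_d, ω_d = π/0.00672 = 467 rad/s, so ω_n = ω_d/√(1−ζ²) = 652 rad/s.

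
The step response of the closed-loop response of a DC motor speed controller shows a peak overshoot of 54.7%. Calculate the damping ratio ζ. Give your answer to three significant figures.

Inverting the overshoot relation: ζ = |ln 0.547|/√(π² + ln²0.547) = 0.189.

ζ ≈ 0.189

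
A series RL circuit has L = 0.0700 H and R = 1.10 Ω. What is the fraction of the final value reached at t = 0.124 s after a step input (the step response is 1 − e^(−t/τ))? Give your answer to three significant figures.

y/y_∞ ≈ 0.858

τ = L/R = 0.0700/1.10 = 0.0636 s.
y(t)/y_∞ = 1 − e^(−t/τ) = 1 − e^(−0.124/0.0636) = 1 − e^(−1.95) = 0.858.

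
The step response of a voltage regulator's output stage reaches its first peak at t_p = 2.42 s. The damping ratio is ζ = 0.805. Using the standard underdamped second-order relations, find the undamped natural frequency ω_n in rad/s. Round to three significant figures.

ω_n ≈ 2.19 rad/s

Peak time t_p = π/ω_d, so ω_d = π/t_p = π/2.42 = 1.30 rad/s.
ω_n = ω_d/√(1−ζ²) = 1.30/√0.352 = 2.19 rad/s.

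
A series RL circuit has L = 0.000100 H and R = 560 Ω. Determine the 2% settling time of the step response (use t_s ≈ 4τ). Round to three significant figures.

t_s ≈ 0.000000714 s

τ = L/R = 0.000100/560 = 0.000000179 s.
t_s ≈ 4τ = 0.000000714 s.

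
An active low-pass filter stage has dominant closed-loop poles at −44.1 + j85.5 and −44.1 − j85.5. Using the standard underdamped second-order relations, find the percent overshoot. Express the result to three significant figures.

%OS ≈ 19.8%

|pole| = ω_n = √(44.1² + 85.5²) = 96.2 rad/s; ζ = cos θ = σ/ω_n = 0.458.
%OS = 100 e^{−πζ/√(1−ζ²)} with ζ = 0.458 gives 19.8%.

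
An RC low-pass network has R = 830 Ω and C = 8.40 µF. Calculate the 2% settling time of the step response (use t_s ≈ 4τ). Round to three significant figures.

t_s ≈ 0.0279 s

τ = RC = 830 × 8.40 µF = 0.00697 s.
t_s ≈ 4τ = 0.0279 s.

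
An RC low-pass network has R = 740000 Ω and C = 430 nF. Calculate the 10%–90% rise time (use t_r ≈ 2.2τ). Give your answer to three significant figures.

τ = RC = 740000 × 430 nF = 0.318 s.
t_r ≈ 2.2τ = 0.700 s.

t_r ≈ 0.700 s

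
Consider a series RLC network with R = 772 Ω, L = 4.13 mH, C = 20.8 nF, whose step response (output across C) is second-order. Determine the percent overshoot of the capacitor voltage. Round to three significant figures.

For a series RLC circuit (capacitor voltage as output), ω_n = 1/√(LC) = 1/√(4.13 mH · 20.8 nF) = 108000 rad/s.
ζ = (R/2)·√(C/L) = (772/2)·√(20.8 nF/4.13 mH) = 0.866.
Overshoot: exp(−π·0.866/√(1−0.866²)) = 0.00431, i.e. 0.431%.

%OS ≈ 0.431%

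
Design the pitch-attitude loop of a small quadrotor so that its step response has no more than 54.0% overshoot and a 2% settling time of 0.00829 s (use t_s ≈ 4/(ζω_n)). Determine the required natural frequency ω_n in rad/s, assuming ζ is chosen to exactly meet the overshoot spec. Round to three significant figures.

From %OS = 100·exp(−πζ/√(1−ζ²)), invert to get ζ = −ln(OS)/√(π² + ln²(OS)) with OS = 0.540.
−ln 0.540 = 0.6162, so ζ = 0.6162/√(π² + 0.3797) = 0.192.
Then ω_n = 4/(ζ t_s) = 4/(0.192 × 0.00829) = 2510 rad/s.

ω_n ≈ 2510 rad/s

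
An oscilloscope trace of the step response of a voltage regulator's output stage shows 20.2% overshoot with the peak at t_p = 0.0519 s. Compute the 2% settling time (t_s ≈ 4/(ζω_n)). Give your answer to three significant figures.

The overshoot fixes ζ = −ln(OS)/√(π²+ln²(OS)) = 0.454.
t_p = π/ω_d ⇒ ω_d = 60.5 rad/s; then ω_n = ω_d/√(1−ζ²) = 67.9 rad/s.
t_s ≈ 4/(ζω_n) = 4/(0.454·67.9) = 0.130 s.

t_s ≈ 0.130 s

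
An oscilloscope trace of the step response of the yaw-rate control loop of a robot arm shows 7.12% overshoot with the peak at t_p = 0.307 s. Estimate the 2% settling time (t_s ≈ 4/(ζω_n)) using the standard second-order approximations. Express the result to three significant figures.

t_s ≈ 0.465 s

From the overshoot, ζ = −ln(OS)/√(π²+ln²(OS)) = 0.644.
From t_p = π/ω_d, ω_d = π/0.307 = 10.2 rad/s, so ω_n = ω_d/√(1−ζ²) = 13.4 rad/s.
t_s ≈ 4/(ζω_n) = 4/(0.644·13.4) = 0.465 s.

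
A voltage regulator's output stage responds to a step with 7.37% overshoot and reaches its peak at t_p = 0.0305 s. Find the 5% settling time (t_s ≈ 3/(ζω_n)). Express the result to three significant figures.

t_s ≈ 0.0351 s

ζ from %OS: ζ = |ln 0.0737|/√(π²+ln²0.0737) = 0.639.
t_p = π/ω_d ⇒ ω_d = 103 rad/s; then ω_n = ω_d/√(1−ζ²) = 134 rad/s.
t_s ≈ 3/(ζω_n) = 3/(0.639·134) = 0.0351 s.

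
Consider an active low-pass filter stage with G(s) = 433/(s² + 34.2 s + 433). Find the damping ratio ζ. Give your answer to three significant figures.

Comparing the denominator to s² + 2ζω_n s + ω_n²: ω_n = √433 = 20.8 rad/s, and 2ζω_n = 34.2 so ζ = 34.2/(2·20.8) = 0.822.

ζ ≈ 0.822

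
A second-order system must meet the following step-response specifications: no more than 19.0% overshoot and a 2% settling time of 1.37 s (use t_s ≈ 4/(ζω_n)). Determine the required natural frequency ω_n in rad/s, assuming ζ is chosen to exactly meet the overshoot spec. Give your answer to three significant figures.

ω_n ≈ 6.25 rad/s

Inverting the overshoot relation: ζ = |ln 0.190|/√(π² + ln²0.190) = 0.467.
From t_s ≈ 4/(ζω_n): ω_n = 4/(ζ·t_s) = 4/(0.467·1.37) = 6.25 rad/s.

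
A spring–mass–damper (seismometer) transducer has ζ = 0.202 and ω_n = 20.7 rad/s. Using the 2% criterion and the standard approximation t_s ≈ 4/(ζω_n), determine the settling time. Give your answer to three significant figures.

t_s ≈ 0.957 s

t_s ≈ 4/(ζω_n) = 4/(0.202 × 20.7) = 0.957 s.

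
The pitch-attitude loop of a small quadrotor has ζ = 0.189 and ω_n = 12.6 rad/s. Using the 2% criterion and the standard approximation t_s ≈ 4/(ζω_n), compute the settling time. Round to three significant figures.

t_s ≈ 4/(ζω_n) = 4/(0.189 × 12.6) = 1.68 s.

t_s ≈ 1.68 s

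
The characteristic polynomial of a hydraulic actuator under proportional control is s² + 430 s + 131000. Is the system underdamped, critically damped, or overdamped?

a² − 4b = 430² − 4·131000 < 0 (complex roots); the system is underdamped.

underdamped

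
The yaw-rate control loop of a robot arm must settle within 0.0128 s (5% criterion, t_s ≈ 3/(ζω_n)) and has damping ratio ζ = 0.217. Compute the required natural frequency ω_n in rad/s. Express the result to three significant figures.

ω_n ≈ 1080 rad/s

Rearranging t_s ≈ 3/(ζω_n) gives ω_n = 3/(ζ·t_s) = 3/(0.217 × 0.0128) = 1080 rad/s.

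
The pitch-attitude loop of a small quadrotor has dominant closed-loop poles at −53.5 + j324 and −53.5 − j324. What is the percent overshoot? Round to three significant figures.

With σ = 53.5, ω_d = 324: ω_n = √(σ²+ω_d²) = 328 rad/s, ζ = σ/ω_n = 0.163.
Overshoot: exp(−π·0.163/√(1−0.163²)) = 0.595, i.e. 59.5%.

%OS ≈ 59.5%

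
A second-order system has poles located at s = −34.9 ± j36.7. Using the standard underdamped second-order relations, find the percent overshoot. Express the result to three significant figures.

%OS ≈ 5.04%

With σ = 34.9, ω_d = 36.7: ω_n = √(σ²+ω_d²) = 50.6 rad/s, ζ = σ/ω_n = 0.689.
%OS = 100·exp(−πζ/√(1−ζ²)) = 5.04%.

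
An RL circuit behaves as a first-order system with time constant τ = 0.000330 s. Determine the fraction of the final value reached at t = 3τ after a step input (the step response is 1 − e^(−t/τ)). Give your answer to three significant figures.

y(t)/y_∞ = 1 − e^(−t/τ) = 1 − e^(−3) = 1 − e^(−3.00) = 0.950.

y/y_∞ ≈ 0.950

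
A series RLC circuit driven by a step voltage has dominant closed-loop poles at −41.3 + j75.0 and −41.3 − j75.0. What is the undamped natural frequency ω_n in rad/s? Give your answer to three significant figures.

The poles are at −σ ± jω_d with σ = 41.3 and ω_d = 75.0, so ω_n = √(σ²+ω_d²) = 85.6 rad/s and ζ = σ/ω_n = 0.482.

ω_n ≈ 85.6 rad/s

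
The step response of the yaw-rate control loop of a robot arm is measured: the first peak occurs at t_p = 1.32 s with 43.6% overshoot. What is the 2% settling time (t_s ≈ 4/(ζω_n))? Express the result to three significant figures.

The overshoot fixes ζ = −ln(OS)/√(π²+ln²(OS)) = 0.255.
From t_p = π/ω_d, ω_d = π/1.32 = 2.38 rad/s, so ω_n = ω_d/√(1−ζ²) = 2.46 rad/s.
t_s ≈ 4/(ζω_n) = 4/(0.255·2.46) = 6.36 s.

t_s ≈ 6.36 s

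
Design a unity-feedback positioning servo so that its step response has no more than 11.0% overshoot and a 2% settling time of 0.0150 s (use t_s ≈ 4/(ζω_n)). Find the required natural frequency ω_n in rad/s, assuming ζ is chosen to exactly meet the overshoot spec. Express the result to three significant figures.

From %OS = 100·exp(−πζ/√(1−ζ²)), invert to get ζ = −ln(OS)/√(π² + ln²(OS)) with OS = 0.110.
−ln 0.110 = 2.207, so ζ = 2.207/√(π² + 4.872) = 0.575.
From t_s ≈ 4/(ζω_n): ω_n = 4/(ζ·t_s) = 4/(0.575·0.0150) = 464 rad/s.

ω_n ≈ 464 rad/s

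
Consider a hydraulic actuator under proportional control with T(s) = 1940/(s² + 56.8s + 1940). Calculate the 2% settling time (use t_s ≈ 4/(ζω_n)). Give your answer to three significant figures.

ω_n = √1940 = 44.0 rad/s; ζ = 56.8/(2·44.0) = 0.645.
t_s ≈ 4/(ζω_n) = 4/(0.645·44.0) = 0.141 s.

t_s ≈ 0.141 s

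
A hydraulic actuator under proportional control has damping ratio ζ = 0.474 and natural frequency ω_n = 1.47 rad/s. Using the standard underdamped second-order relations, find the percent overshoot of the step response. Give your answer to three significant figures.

%OS ≈ 18.4%

For an underdamped second-order system, %OS = 100·exp(−πζ/√(1−ζ²)).
πζ/√(1−ζ²) = π·0.474/√(1−0.225) = 1.691, so %OS = 100·e^(−1.691) = 18.4%.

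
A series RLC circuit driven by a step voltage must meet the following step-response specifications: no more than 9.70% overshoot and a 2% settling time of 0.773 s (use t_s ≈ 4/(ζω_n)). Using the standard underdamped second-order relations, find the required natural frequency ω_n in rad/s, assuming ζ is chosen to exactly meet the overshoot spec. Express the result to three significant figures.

ζ = −ln(OS)/√(π² + (ln OS)²). With OS = 0.0970, ln OS = −2.333 and ζ = 2.333/3.913 = 0.596.
From t_s ≈ 4/(ζω_n): ω_n = 4/(ζ·t_s) = 4/(0.596·0.773) = 8.68 rad/s.

ω_n ≈ 8.68 rad/s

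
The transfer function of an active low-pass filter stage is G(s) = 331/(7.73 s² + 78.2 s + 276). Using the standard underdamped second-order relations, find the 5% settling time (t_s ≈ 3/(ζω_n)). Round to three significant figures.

t_s ≈ 0.593 s

Dividing through by 7.73: denominator becomes s² + 10.12 s + 35.71.
So ω_n = √35.71 = 5.98 rad/s and ζ = 10.12/(2·5.98) = 0.847.
t_s ≈ 3/(ζω_n) = 0.593 s.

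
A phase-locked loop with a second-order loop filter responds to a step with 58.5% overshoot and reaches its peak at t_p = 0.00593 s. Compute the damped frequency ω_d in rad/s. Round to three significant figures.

ω_d ≈ 530 rad/s

t_p = π/ω_d, so ω_d = π/0.00593 = 530 rad/s.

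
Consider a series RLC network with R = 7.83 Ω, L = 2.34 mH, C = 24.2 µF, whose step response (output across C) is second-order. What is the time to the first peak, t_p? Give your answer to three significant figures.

For a series RLC circuit (capacitor voltage as output), ω_n = 1/√(LC) = 1/√(2.34 mH · 24.2 µF) = 4200 rad/s.
ζ = (R/2)·√(C/L) = (7.83/2)·√(24.2 µF/2.34 mH) = 0.398.
ω_d = ω_n√(1−ζ²) = 3850 rad/s. t_p = π/ω_d = 0.000815 s.

t_p ≈ 0.000815 s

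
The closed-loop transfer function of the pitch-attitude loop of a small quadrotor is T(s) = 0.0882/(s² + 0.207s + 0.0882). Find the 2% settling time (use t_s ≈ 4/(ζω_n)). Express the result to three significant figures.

ω_n = √0.0882 = 0.297 rad/s; ζ = 0.207/(2·0.297) = 0.349.
t_s ≈ 4/(ζω_n) = 4/(0.349·0.297) = 38.6 s.

t_s ≈ 38.6 s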